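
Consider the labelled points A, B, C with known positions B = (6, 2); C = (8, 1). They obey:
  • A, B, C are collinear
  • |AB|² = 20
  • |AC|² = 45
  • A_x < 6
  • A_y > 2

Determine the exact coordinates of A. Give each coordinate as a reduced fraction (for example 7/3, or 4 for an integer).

A = (2, 4)

1. A_x = 2  [[A, B, C are collinear ⇒ 1x+2y-10=0] ∩ [|A−(6, 2)|²=20]]
2. A_y = 4  [[A, B, C are collinear ⇒ 1x+2y-10=0] ∩ [|A−(6, 2)|²=20]]
   so A = (2, 4)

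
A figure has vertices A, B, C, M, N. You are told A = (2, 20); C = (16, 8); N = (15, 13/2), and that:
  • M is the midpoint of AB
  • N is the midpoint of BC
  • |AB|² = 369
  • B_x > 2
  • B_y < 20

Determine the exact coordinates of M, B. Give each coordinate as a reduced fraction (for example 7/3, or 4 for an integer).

1. B_x = 14  [B = 2·N−C = 2·(15, 13/2)−(16, 8)]
2. B_y = 5  [B = 2·N−C = 2·(15, 13/2)−(16, 8)]
   so B = (14, 5)
3. M_x = 8  [2·M = A+B = (2, 20)+(14, 5)]
4. M_y = 25/2  [2·M = A+B = (2, 20)+(14, 5)]
   so M = (8, 25/2)

M = (8, 25/2)
B = (14, 5)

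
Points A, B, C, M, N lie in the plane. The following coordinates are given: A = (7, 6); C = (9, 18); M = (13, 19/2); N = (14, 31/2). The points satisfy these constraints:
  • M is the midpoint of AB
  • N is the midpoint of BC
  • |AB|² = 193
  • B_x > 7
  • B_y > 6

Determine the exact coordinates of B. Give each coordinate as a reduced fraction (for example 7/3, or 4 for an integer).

B = (19, 13)

1. B_x = 19  [B = 2·M−A = 2·(13, 19/2)−(7, 6)]
2. B_y = 13  [B = 2·M−A = 2·(13, 19/2)−(7, 6)]
   so B = (19, 13)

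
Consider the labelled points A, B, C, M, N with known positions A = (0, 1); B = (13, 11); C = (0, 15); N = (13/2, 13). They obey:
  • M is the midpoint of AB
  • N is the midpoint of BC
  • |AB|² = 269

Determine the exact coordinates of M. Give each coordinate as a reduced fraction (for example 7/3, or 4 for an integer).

M = (13/2, 6)

1. M_x = 13/2  [2·M = A+B = (0, 1)+(13, 11)]
2. M_y = 6  [2·M = A+B = (0, 1)+(13, 11)]
   so M = (13/2, 6)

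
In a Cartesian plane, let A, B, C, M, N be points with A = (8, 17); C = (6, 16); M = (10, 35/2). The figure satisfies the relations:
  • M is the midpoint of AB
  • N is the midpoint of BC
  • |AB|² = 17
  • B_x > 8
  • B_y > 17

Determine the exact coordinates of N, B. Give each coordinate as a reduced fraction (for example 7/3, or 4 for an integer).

N = (9, 17)
B = (12, 18)

1. B_x = 12  [B = 2·M−A = 2·(10, 35/2)−(8, 17)]
2. B_y = 18  [B = 2·M−A = 2·(10, 35/2)−(8, 17)]
   so B = (12, 18)
3. N_x = 9  [2·N = B+C = (12, 18)+(6, 16)]
4. N_y = 17  [2·N = B+C = (12, 18)+(6, 16)]
   so N = (9, 17)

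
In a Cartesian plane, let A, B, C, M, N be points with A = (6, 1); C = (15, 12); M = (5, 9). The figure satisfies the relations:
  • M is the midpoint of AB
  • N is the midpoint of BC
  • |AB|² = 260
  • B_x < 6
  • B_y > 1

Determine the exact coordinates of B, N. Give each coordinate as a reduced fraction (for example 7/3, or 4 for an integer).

1. B_x = 4  [B = 2·M−A = 2·(5, 9)−(6, 1)]
2. B_y = 17  [B = 2·M−A = 2·(5, 9)−(6, 1)]
   so B = (4, 17)
3. N_x = 19/2  [2·N = B+C = (4, 17)+(15, 12)]
4. N_y = 29/2  [2·N = B+C = (4, 17)+(15, 12)]
   so N = (19/2, 29/2)

B = (4, 17)
N = (19/2, 29/2)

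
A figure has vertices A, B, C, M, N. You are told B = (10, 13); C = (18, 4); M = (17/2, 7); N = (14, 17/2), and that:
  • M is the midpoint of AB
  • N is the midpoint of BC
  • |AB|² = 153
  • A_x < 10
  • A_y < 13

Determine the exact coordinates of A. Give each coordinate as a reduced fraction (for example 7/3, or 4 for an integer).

A = (7, 1)

1. A_x = 7  [A = 2·M−B = 2·(17/2, 7)−(10, 13)]
2. A_y = 1  [A = 2·M−B = 2·(17/2, 7)−(10, 13)]
   so A = (7, 1)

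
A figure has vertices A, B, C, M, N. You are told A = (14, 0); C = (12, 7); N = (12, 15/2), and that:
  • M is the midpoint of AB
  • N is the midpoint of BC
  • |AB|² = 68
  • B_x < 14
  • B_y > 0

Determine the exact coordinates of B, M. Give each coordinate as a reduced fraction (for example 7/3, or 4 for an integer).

1. B_x = 12  [B = 2·N−C = 2·(12, 15/2)−(12, 7)]
2. B_y = 8  [B = 2·N−C = 2·(12, 15/2)−(12, 7)]
   so B = (12, 8)
3. M_x = 13  [2·M = A+B = (14, 0)+(12, 8)]
4. M_y = 4  [2·M = A+B = (14, 0)+(12, 8)]
   so M = (13, 4)

B = (12, 8)
M = (13, 4)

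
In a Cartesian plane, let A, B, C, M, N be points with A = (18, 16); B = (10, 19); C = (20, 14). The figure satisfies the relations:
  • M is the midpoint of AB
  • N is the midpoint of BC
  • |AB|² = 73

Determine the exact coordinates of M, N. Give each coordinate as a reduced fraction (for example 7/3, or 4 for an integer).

1. M_x = 14  [2·M = A+B = (18, 16)+(10, 19)]
2. M_y = 35/2  [2·M = A+B = (18, 16)+(10, 19)]
   so M = (14, 35/2)
3. N_x = 15  [2·N = B+C = (10, 19)+(20, 14)]
4. N_y = 33/2  [2·N = B+C = (10, 19)+(20, 14)]
   so N = (15, 33/2)

M = (14, 35/2)
N = (15, 33/2)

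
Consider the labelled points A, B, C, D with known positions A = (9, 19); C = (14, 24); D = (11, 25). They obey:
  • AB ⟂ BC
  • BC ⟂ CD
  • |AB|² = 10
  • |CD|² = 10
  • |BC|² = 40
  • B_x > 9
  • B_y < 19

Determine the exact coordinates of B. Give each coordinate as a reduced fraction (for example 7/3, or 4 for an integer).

B = (12, 18)

1. B_x = 12  [[BC ⟂ CD ⇒ 3x-1y-18=0] ∩ [|B−(9, 19)|²=10]]
2. B_y = 18  [[BC ⟂ CD ⇒ 3x-1y-18=0] ∩ [|B−(9, 19)|²=10]]
   so B = (12, 18)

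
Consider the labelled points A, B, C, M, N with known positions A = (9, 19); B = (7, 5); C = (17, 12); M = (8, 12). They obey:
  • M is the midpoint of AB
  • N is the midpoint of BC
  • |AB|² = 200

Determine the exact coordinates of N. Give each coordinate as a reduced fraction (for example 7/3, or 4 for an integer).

N = (12, 17/2)

1. N_x = 12  [2·N = B+C = (7, 5)+(17, 12)]
2. N_y = 17/2  [2·N = B+C = (7, 5)+(17, 12)]
   so N = (12, 17/2)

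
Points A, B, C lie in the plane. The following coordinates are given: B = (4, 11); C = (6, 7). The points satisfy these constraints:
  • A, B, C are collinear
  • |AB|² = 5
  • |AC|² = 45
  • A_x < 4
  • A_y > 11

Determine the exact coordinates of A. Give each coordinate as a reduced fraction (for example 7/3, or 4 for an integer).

1. A_x = 3  [[A, B, C are collinear ⇒ 4x+2y-38=0] ∩ [|A−(4, 11)|²=5]]
2. A_y = 13  [[A, B, C are collinear ⇒ 4x+2y-38=0] ∩ [|A−(4, 11)|²=5]]
   so A = (3, 13)

A = (3, 13)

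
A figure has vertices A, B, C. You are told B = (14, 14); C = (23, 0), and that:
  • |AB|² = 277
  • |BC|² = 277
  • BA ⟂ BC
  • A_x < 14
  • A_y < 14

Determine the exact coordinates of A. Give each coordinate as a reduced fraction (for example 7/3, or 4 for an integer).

A = (0, 5)

1. A_x = 0  [[BA ⟂ BC ⇒ 9x-14y+70=0] ∩ [|A−(14, 14)|²=277]]
2. A_y = 5  [[BA ⟂ BC ⇒ 9x-14y+70=0] ∩ [|A−(14, 14)|²=277]]
   so A = (0, 5)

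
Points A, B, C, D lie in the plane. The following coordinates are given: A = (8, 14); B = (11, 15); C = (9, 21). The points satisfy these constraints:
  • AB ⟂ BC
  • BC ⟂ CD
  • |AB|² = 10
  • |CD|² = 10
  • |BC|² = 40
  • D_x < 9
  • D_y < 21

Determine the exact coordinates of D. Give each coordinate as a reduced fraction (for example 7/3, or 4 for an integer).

D = (6, 20)

1. D_x = 6  [[BC ⟂ CD ⇒ -2x+6y-108=0] ∩ [|D−(9, 21)|²=10]]
2. D_y = 20  [[BC ⟂ CD ⇒ -2x+6y-108=0] ∩ [|D−(9, 21)|²=10]]
   so D = (6, 20)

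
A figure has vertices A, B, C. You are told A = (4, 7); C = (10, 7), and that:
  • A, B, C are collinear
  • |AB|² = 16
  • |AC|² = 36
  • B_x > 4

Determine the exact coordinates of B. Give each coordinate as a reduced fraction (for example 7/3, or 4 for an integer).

1. B_x = 8  [[A, B, C are collinear ⇒ -6y+42=0] ∩ [|B−(4, 7)|²=16]]
2. B_y = 7  [[A, B, C are collinear ⇒ -6y+42=0] ∩ [|B−(4, 7)|²=16]]
   so B = (8, 7)

B = (8, 7)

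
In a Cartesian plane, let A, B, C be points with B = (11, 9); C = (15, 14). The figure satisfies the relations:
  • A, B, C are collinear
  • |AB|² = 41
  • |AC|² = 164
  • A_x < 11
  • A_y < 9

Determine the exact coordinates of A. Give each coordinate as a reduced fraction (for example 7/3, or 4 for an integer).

1. A_x = 7  [[A, B, C are collinear ⇒ -5x+4y+19=0] ∩ [|A−(11, 9)|²=41]]
2. A_y = 4  [[A, B, C are collinear ⇒ -5x+4y+19=0] ∩ [|A−(11, 9)|²=41]]
   so A = (7, 4)

A = (7, 4)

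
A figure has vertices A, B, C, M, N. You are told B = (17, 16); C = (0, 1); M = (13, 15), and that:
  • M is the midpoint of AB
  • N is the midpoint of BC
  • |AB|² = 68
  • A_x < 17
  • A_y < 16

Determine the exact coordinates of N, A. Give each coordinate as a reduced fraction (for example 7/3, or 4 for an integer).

N = (17/2, 17/2)
A = (9, 14)

1. A_x = 9  [A = 2·M−B = 2·(13, 15)−(17, 16)]
2. A_y = 14  [A = 2·M−B = 2·(13, 15)−(17, 16)]
   so A = (9, 14)
3. N_x = 17/2  [2·N = B+C = (17, 16)+(0, 1)]
4. N_y = 17/2  [2·N = B+C = (17, 16)+(0, 1)]
   so N = (17/2, 17/2)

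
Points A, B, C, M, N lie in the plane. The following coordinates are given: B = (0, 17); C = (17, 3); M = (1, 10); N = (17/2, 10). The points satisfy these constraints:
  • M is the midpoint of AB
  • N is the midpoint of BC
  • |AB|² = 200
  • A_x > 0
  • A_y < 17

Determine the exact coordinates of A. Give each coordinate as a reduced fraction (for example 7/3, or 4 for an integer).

1. A_x = 2  [A = 2·M−B = 2·(1, 10)−(0, 17)]
2. A_y = 3  [A = 2·M−B = 2·(1, 10)−(0, 17)]
   so A = (2, 3)

A = (2, 3)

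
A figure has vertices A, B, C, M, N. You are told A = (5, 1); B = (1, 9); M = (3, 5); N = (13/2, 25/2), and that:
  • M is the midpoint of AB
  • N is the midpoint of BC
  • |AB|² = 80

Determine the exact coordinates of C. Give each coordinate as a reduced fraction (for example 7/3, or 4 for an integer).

1. C_x = 12  [C = 2·N−B = 2·(13/2, 25/2)−(1, 9)]
2. C_y = 16  [C = 2·N−B = 2·(13/2, 25/2)−(1, 9)]
   so C = (12, 16)

C = (12, 16)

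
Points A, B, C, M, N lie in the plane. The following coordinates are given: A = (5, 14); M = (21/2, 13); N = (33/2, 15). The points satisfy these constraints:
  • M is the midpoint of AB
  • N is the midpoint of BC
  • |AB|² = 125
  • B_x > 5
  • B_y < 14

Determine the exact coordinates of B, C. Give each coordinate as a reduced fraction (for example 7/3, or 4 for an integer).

1. B_x = 16  [B = 2·M−A = 2·(21/2, 13)−(5, 14)]
2. B_y = 12  [B = 2·M−A = 2·(21/2, 13)−(5, 14)]
   so B = (16, 12)
3. C_x = 17  [C = 2·N−B = 2·(33/2, 15)−(16, 12)]
4. C_y = 18  [C = 2·N−B = 2·(33/2, 15)−(16, 12)]
   so C = (17, 18)

B = (16, 12)
C = (17, 18)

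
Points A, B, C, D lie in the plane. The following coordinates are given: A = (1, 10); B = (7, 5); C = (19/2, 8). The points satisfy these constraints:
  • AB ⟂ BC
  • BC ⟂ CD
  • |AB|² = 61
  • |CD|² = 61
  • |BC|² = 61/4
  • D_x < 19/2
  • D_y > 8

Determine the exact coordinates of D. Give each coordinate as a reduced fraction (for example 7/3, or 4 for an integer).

D = (7/2, 13)

1. D_x = 7/2  [[BC ⟂ CD ⇒ 5/2x+3y-191/4=0] ∩ [|D−(19/2, 8)|²=61]]
2. D_y = 13  [[BC ⟂ CD ⇒ 5/2x+3y-191/4=0] ∩ [|D−(19/2, 8)|²=61]]
   so D = (7/2, 13)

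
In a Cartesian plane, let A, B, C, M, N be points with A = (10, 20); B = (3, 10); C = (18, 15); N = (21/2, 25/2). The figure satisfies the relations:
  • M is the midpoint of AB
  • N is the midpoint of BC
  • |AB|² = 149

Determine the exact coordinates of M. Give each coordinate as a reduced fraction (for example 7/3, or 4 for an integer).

1. M_x = 13/2  [2·M = A+B = (10, 20)+(3, 10)]
2. M_y = 15  [2·M = A+B = (10, 20)+(3, 10)]
   so M = (13/2, 15)

M = (13/2, 15)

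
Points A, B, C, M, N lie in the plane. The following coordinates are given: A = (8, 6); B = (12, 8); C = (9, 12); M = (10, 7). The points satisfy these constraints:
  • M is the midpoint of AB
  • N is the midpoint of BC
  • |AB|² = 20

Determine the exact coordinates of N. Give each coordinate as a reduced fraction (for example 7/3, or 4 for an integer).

N = (21/2, 10)

1. N_x = 21/2  [2·N = B+C = (12, 8)+(9, 12)]
2. N_y = 10  [2·N = B+C = (12, 8)+(9, 12)]
   so N = (21/2, 10)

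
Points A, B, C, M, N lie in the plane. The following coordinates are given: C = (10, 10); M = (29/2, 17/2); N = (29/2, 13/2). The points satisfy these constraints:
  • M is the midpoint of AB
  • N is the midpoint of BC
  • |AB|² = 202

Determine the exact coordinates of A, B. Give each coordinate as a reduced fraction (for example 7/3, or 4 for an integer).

A = (10, 14)
B = (19, 3)

1. B_x = 19  [B = 2·N−C = 2·(29/2, 13/2)−(10, 10)]
2. B_y = 3  [B = 2·N−C = 2·(29/2, 13/2)−(10, 10)]
   so B = (19, 3)
3. A_x = 10  [A = 2·M−B = 2·(29/2, 17/2)−(19, 3)]
4. A_y = 14  [A = 2·M−B = 2·(29/2, 17/2)−(19, 3)]
   so A = (10, 14)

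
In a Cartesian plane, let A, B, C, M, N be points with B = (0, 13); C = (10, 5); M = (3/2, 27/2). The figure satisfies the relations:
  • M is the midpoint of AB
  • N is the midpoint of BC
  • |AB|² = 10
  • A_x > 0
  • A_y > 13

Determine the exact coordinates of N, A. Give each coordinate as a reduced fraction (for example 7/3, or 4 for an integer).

N = (5, 9)
A = (3, 14)

1. A_x = 3  [A = 2·M−B = 2·(3/2, 27/2)−(0, 13)]
2. A_y = 14  [A = 2·M−B = 2·(3/2, 27/2)−(0, 13)]
   so A = (3, 14)
3. N_x = 5  [2·N = B+C = (0, 13)+(10, 5)]
4. N_y = 9  [2·N = B+C = (0, 13)+(10, 5)]
   so N = (5, 9)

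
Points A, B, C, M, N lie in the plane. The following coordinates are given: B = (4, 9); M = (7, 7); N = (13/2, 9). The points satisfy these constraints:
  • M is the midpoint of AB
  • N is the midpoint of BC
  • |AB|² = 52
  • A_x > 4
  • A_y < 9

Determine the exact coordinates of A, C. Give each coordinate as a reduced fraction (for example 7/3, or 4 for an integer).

1. A_x = 10  [A = 2·M−B = 2·(7, 7)−(4, 9)]
2. A_y = 5  [A = 2·M−B = 2·(7, 7)−(4, 9)]
   so A = (10, 5)
3. C_x = 9  [C = 2·N−B = 2·(13/2, 9)−(4, 9)]
4. C_y = 9  [C = 2·N−B = 2·(13/2, 9)−(4, 9)]
   so C = (9, 9)

A = (10, 5)
C = (9, 9)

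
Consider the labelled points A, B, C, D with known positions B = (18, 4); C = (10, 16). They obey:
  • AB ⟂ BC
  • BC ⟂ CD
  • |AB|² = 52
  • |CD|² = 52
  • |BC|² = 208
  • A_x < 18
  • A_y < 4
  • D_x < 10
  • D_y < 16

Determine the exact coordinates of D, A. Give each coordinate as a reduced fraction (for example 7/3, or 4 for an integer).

1. D_x = 4  [[BC ⟂ CD ⇒ -8x+12y-112=0] ∩ [|D−(10, 16)|²=52]]
2. D_y = 12  [[BC ⟂ CD ⇒ -8x+12y-112=0] ∩ [|D−(10, 16)|²=52]]
   so D = (4, 12)
3. A_x = 12  [[AB ⟂ BC ⇒ 8x-12y-96=0] ∩ [|A−(18, 4)|²=52]]
4. A_y = 0  [[AB ⟂ BC ⇒ 8x-12y-96=0] ∩ [|A−(18, 4)|²=52]]
   so A = (12, 0)

D = (4, 12)
A = (12, 0)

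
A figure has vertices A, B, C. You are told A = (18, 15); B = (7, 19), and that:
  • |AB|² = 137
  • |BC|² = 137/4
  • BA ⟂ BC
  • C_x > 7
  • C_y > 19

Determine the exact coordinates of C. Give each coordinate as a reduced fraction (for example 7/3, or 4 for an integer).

C = (9, 49/2)

1. C_x = 9  [[BA ⟂ BC ⇒ 11x-4y-1=0] ∩ [|C−(7, 19)|²=137/4]]
2. C_y = 49/2  [[BA ⟂ BC ⇒ 11x-4y-1=0] ∩ [|C−(7, 19)|²=137/4]]
   so C = (9, 49/2)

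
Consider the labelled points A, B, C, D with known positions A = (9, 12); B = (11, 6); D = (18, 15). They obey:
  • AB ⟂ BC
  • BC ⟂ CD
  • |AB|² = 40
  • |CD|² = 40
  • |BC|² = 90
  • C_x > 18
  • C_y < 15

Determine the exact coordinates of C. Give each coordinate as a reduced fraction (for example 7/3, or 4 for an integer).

1. C_x = 20  [[AB ⟂ BC ⇒ 2x-6y+14=0] ∩ [|C−(18, 15)|²=40]]
2. C_y = 9  [[AB ⟂ BC ⇒ 2x-6y+14=0] ∩ [|C−(18, 15)|²=40]]
   so C = (20, 9)

C = (20, 9)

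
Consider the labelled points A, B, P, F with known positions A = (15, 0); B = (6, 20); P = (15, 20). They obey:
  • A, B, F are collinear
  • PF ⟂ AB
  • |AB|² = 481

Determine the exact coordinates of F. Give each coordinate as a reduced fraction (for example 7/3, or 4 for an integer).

1. F_x = 3615/481  [[A, B, F are collinear ⇒ -20x-9y+300=0] ∩ [PF ⟂ AB ⇒ -9x+20y-265=0]]
2. F_y = 8000/481  [[A, B, F are collinear ⇒ -20x-9y+300=0] ∩ [PF ⟂ AB ⇒ -9x+20y-265=0]]
   so F = (3615/481, 8000/481)

F = (3615/481, 8000/481)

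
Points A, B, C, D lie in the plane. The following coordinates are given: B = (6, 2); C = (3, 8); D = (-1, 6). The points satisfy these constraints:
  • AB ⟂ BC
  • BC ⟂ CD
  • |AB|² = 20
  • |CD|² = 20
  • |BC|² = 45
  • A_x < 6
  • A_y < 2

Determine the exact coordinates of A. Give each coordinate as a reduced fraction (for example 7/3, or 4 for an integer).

1. A_x = 2  [[AB ⟂ BC ⇒ 3x-6y-6=0] ∩ [|A−(6, 2)|²=20]]
2. A_y = 0  [[AB ⟂ BC ⇒ 3x-6y-6=0] ∩ [|A−(6, 2)|²=20]]
   so A = (2, 0)

A = (2, 0)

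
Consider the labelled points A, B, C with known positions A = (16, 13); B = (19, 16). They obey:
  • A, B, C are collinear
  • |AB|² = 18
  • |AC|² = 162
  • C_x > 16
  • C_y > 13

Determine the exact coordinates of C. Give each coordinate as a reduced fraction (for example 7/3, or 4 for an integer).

C = (25, 22)

1. C_x = 25  [[A, B, C are collinear ⇒ -3x+3y+9=0] ∩ [|C−(16, 13)|²=162]]
2. C_y = 22  [[A, B, C are collinear ⇒ -3x+3y+9=0] ∩ [|C−(16, 13)|²=162]]
   so C = (25, 22)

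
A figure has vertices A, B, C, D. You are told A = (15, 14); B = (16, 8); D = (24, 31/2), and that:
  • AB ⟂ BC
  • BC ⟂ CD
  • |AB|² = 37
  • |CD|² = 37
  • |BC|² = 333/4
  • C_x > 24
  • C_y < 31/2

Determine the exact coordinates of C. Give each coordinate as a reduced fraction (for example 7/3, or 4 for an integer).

1. C_x = 25  [[AB ⟂ BC ⇒ 1x-6y+32=0] ∩ [|C−(24, 31/2)|²=37]]
2. C_y = 19/2  [[AB ⟂ BC ⇒ 1x-6y+32=0] ∩ [|C−(24, 31/2)|²=37]]
   so C = (25, 19/2)

C = (25, 19/2)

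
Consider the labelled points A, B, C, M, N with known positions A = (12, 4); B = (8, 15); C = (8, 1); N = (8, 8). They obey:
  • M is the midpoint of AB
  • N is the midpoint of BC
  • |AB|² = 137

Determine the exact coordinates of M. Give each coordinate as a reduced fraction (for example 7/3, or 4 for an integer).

M = (10, 19/2)

1. M_x = 10  [2·M = A+B = (12, 4)+(8, 15)]
2. M_y = 19/2  [2·M = A+B = (12, 4)+(8, 15)]
   so M = (10, 19/2)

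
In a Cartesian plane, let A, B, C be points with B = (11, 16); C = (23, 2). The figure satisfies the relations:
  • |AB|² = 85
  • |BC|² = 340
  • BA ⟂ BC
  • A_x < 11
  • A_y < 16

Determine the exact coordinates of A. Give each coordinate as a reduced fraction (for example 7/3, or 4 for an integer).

1. A_x = 4  [[BA ⟂ BC ⇒ 12x-14y+92=0] ∩ [|A−(11, 16)|²=85]]
2. A_y = 10  [[BA ⟂ BC ⇒ 12x-14y+92=0] ∩ [|A−(11, 16)|²=85]]
   so A = (4, 10)

A = (4, 10)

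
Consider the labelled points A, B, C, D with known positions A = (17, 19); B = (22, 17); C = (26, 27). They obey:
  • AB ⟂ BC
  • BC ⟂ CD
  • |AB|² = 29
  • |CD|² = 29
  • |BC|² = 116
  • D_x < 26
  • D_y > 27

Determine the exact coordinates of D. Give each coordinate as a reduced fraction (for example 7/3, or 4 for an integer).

D = (21, 29)

1. D_x = 21  [[BC ⟂ CD ⇒ 4x+10y-374=0] ∩ [|D−(26, 27)|²=29]]
2. D_y = 29  [[BC ⟂ CD ⇒ 4x+10y-374=0] ∩ [|D−(26, 27)|²=29]]
   so D = (21, 29)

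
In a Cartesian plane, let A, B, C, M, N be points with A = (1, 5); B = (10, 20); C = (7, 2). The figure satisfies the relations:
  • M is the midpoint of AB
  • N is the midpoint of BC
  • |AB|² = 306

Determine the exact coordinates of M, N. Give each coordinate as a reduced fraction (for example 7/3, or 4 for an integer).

1. M_x = 11/2  [2·M = A+B = (1, 5)+(10, 20)]
2. M_y = 25/2  [2·M = A+B = (1, 5)+(10, 20)]
   so M = (11/2, 25/2)
3. N_x = 17/2  [2·N = B+C = (10, 20)+(7, 2)]
4. N_y = 11  [2·N = B+C = (10, 20)+(7, 2)]
   so N = (17/2, 11)

M = (11/2, 25/2)
N = (17/2, 11)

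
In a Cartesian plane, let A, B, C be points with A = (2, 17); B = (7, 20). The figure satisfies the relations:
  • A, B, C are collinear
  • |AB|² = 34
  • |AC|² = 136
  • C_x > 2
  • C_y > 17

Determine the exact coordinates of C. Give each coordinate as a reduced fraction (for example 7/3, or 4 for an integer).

C = (12, 23)

1. C_x = 12  [[A, B, C are collinear ⇒ -3x+5y-79=0] ∩ [|C−(2, 17)|²=136]]
2. C_y = 23  [[A, B, C are collinear ⇒ -3x+5y-79=0] ∩ [|C−(2, 17)|²=136]]
   so C = (12, 23)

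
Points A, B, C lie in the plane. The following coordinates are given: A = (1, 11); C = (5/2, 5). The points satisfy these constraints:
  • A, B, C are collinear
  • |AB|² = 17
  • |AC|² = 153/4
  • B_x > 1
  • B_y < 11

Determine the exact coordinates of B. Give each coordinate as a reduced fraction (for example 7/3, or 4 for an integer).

B = (2, 7)

1. B_x = 2  [[A, B, C are collinear ⇒ -6x-3/2y+45/2=0] ∩ [|B−(1, 11)|²=17]]
2. B_y = 7  [[A, B, C are collinear ⇒ -6x-3/2y+45/2=0] ∩ [|B−(1, 11)|²=17]]
   so B = (2, 7)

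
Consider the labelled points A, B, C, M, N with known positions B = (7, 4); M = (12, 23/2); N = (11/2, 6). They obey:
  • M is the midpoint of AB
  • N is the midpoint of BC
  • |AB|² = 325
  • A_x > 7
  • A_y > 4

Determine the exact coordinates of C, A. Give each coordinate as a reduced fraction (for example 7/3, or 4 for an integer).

1. A_x = 17  [A = 2·M−B = 2·(12, 23/2)−(7, 4)]
2. A_y = 19  [A = 2·M−B = 2·(12, 23/2)−(7, 4)]
   so A = (17, 19)
3. C_x = 4  [C = 2·N−B = 2·(11/2, 6)−(7, 4)]
4. C_y = 8  [C = 2·N−B = 2·(11/2, 6)−(7, 4)]
   so C = (4, 8)

C = (4, 8)
A = (17, 19)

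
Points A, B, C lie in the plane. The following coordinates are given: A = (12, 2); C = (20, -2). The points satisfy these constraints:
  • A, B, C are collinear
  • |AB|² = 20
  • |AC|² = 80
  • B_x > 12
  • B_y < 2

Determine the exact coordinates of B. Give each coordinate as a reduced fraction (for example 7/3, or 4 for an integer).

B = (16, 0)

1. B_x = 16  [[A, B, C are collinear ⇒ -4x-8y+64=0] ∩ [|B−(12, 2)|²=20]]
2. B_y = 0  [[A, B, C are collinear ⇒ -4x-8y+64=0] ∩ [|B−(12, 2)|²=20]]
   so B = (16, 0)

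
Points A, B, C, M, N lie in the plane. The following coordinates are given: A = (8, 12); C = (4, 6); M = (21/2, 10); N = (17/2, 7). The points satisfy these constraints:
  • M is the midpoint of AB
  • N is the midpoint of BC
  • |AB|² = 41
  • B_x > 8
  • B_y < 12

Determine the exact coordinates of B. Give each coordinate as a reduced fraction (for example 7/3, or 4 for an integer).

1. B_x = 13  [B = 2·M−A = 2·(21/2, 10)−(8, 12)]
2. B_y = 8  [B = 2·M−A = 2·(21/2, 10)−(8, 12)]
   so B = (13, 8)

B = (13, 8)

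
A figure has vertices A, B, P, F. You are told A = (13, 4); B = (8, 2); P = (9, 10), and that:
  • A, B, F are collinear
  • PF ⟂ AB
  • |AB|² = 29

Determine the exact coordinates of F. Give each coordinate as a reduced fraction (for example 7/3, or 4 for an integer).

F = (337/29, 100/29)

1. F_x = 337/29  [[A, B, F are collinear ⇒ 2x-5y-6=0] ∩ [PF ⟂ AB ⇒ -5x-2y+65=0]]
2. F_y = 100/29  [[A, B, F are collinear ⇒ 2x-5y-6=0] ∩ [PF ⟂ AB ⇒ -5x-2y+65=0]]
   so F = (337/29, 100/29)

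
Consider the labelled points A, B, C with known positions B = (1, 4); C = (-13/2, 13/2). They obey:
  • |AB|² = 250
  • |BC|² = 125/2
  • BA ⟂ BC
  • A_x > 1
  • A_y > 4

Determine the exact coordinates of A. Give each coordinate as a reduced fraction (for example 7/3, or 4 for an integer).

A = (6, 19)

1. A_x = 6  [[BA ⟂ BC ⇒ -15/2x+5/2y-5/2=0] ∩ [|A−(1, 4)|²=250]]
2. A_y = 19  [[BA ⟂ BC ⇒ -15/2x+5/2y-5/2=0] ∩ [|A−(1, 4)|²=250]]
   so A = (6, 19)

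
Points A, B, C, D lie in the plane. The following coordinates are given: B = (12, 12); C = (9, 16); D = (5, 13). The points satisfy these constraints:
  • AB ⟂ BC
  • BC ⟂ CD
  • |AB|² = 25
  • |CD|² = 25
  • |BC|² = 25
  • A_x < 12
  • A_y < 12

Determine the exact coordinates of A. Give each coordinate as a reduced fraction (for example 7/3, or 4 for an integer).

1. A_x = 8  [[AB ⟂ BC ⇒ 3x-4y+12=0] ∩ [|A−(12, 12)|²=25]]
2. A_y = 9  [[AB ⟂ BC ⇒ 3x-4y+12=0] ∩ [|A−(12, 12)|²=25]]
   so A = (8, 9)

A = (8, 9)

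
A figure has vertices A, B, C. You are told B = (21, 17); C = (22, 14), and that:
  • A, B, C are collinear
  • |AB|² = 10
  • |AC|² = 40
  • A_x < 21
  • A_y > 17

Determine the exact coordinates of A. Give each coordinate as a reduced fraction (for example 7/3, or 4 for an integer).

A = (20, 20)

1. A_x = 20  [[A, B, C are collinear ⇒ 3x+1y-80=0] ∩ [|A−(21, 17)|²=10]]
2. A_y = 20  [[A, B, C are collinear ⇒ 3x+1y-80=0] ∩ [|A−(21, 17)|²=10]]
   so A = (20, 20)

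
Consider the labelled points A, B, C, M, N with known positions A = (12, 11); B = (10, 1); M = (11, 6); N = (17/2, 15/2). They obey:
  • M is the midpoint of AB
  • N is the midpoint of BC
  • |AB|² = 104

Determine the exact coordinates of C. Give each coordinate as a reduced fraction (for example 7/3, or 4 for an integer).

1. C_x = 7  [C = 2·N−B = 2·(17/2, 15/2)−(10, 1)]
2. C_y = 14  [C = 2·N−B = 2·(17/2, 15/2)−(10, 1)]
   so C = (7, 14)

C = (7, 14)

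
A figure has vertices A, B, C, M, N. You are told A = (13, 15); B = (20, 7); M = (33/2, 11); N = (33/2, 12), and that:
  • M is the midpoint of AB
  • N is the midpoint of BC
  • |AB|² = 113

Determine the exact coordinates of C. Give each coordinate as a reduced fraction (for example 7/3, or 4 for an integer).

C = (13, 17)

1. C_x = 13  [C = 2·N−B = 2·(33/2, 12)−(20, 7)]
2. C_y = 17  [C = 2·N−B = 2·(33/2, 12)−(20, 7)]
   so C = (13, 17)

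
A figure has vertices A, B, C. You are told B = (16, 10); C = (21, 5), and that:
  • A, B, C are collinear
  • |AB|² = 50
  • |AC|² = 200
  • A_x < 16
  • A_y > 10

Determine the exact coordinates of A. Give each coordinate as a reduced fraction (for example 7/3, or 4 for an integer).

1. A_x = 11  [[A, B, C are collinear ⇒ 5x+5y-130=0] ∩ [|A−(16, 10)|²=50]]
2. A_y = 15  [[A, B, C are collinear ⇒ 5x+5y-130=0] ∩ [|A−(16, 10)|²=50]]
   so A = (11, 15)

A = (11, 15)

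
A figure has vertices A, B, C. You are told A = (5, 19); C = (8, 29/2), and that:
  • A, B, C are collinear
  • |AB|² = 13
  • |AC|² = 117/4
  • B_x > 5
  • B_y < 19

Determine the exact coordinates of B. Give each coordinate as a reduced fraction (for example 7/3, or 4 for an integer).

B = (7, 16)

1. B_x = 7  [[A, B, C are collinear ⇒ -9/2x-3y+159/2=0] ∩ [|B−(5, 19)|²=13]]
2. B_y = 16  [[A, B, C are collinear ⇒ -9/2x-3y+159/2=0] ∩ [|B−(5, 19)|²=13]]
   so B = (7, 16)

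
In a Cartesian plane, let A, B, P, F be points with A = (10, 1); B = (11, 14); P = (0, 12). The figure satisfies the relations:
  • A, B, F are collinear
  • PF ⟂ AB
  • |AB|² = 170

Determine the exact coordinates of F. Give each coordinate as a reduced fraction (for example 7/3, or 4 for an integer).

F = (1833/170, 1899/170)

1. F_x = 1833/170  [[A, B, F are collinear ⇒ -13x+1y+129=0] ∩ [PF ⟂ AB ⇒ 1x+13y-156=0]]
2. F_y = 1899/170  [[A, B, F are collinear ⇒ -13x+1y+129=0] ∩ [PF ⟂ AB ⇒ 1x+13y-156=0]]
   so F = (1833/170, 1899/170)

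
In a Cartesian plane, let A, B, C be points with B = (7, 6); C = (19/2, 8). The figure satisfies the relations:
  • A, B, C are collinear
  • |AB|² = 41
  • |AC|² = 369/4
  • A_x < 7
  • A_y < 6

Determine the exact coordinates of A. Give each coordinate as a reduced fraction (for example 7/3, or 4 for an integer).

A = (2, 2)

1. A_x = 2  [[A, B, C are collinear ⇒ -2x+5/2y-1=0] ∩ [|A−(7, 6)|²=41]]
2. A_y = 2  [[A, B, C are collinear ⇒ -2x+5/2y-1=0] ∩ [|A−(7, 6)|²=41]]
   so A = (2, 2)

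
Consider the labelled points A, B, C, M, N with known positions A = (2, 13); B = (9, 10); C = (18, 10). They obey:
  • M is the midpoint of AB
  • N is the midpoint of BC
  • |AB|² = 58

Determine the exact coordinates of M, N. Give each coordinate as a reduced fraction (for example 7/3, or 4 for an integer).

1. M_x = 11/2  [2·M = A+B = (2, 13)+(9, 10)]
2. M_y = 23/2  [2·M = A+B = (2, 13)+(9, 10)]
   so M = (11/2, 23/2)
3. N_x = 27/2  [2·N = B+C = (9, 10)+(18, 10)]
4. N_y = 10  [2·N = B+C = (9, 10)+(18, 10)]
   so N = (27/2, 10)

M = (11/2, 23/2)
N = (27/2, 10)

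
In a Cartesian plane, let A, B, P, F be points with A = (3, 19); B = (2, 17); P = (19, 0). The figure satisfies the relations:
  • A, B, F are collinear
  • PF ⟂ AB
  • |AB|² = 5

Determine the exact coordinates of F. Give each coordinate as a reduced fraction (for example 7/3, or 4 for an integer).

1. F_x = -7/5  [[A, B, F are collinear ⇒ 2x-1y+13=0] ∩ [PF ⟂ AB ⇒ -1x-2y+19=0]]
2. F_y = 51/5  [[A, B, F are collinear ⇒ 2x-1y+13=0] ∩ [PF ⟂ AB ⇒ -1x-2y+19=0]]
   so F = (-7/5, 51/5)

F = (-7/5, 51/5)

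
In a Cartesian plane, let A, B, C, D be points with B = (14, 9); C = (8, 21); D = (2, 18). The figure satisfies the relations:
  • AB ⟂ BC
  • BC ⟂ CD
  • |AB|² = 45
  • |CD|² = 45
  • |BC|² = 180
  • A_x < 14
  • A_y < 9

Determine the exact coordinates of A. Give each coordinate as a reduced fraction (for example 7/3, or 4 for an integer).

1. A_x = 8  [[AB ⟂ BC ⇒ 6x-12y+24=0] ∩ [|A−(14, 9)|²=45]]
2. A_y = 6  [[AB ⟂ BC ⇒ 6x-12y+24=0] ∩ [|A−(14, 9)|²=45]]
   so A = (8, 6)

A = (8, 6)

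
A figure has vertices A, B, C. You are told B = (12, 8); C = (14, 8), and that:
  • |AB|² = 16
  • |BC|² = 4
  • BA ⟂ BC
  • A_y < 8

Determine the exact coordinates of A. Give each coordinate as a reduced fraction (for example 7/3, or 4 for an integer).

A = (12, 4)

1. A_x = 12  [[BA ⟂ BC ⇒ 2x-24=0] ∩ [|A−(12, 8)|²=16]]
2. A_y = 4  [[BA ⟂ BC ⇒ 2x-24=0] ∩ [|A−(12, 8)|²=16]]
   so A = (12, 4)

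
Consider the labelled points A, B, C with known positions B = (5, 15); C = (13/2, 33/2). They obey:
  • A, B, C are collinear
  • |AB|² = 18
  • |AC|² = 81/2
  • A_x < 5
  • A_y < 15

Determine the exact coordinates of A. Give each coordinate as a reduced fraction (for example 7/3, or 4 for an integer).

A = (2, 12)

1. A_x = 2  [[A, B, C are collinear ⇒ -3/2x+3/2y-15=0] ∩ [|A−(5, 15)|²=18]]
2. A_y = 12  [[A, B, C are collinear ⇒ -3/2x+3/2y-15=0] ∩ [|A−(5, 15)|²=18]]
   so A = (2, 12)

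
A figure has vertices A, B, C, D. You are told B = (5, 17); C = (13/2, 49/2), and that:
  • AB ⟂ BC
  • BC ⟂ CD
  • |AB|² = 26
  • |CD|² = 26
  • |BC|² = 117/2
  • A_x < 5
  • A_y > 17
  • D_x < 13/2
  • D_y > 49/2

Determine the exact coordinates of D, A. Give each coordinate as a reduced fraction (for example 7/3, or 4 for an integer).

1. D_x = 3/2  [[BC ⟂ CD ⇒ 3/2x+15/2y-387/2=0] ∩ [|D−(13/2, 49/2)|²=26]]
2. D_y = 51/2  [[BC ⟂ CD ⇒ 3/2x+15/2y-387/2=0] ∩ [|D−(13/2, 49/2)|²=26]]
   so D = (3/2, 51/2)
3. A_x = 0  [[AB ⟂ BC ⇒ -3/2x-15/2y+135=0] ∩ [|A−(5, 17)|²=26]]
4. A_y = 18  [[AB ⟂ BC ⇒ -3/2x-15/2y+135=0] ∩ [|A−(5, 17)|²=26]]
   so A = (0, 18)

D = (3/2, 51/2)
A = (0, 18)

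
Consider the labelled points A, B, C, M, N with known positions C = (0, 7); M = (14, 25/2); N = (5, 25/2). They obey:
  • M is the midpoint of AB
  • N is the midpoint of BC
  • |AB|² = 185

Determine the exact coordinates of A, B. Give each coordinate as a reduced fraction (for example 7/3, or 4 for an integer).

1. B_x = 10  [B = 2·N−C = 2·(5, 25/2)−(0, 7)]
2. B_y = 18  [B = 2·N−C = 2·(5, 25/2)−(0, 7)]
   so B = (10, 18)
3. A_x = 18  [A = 2·M−B = 2·(14, 25/2)−(10, 18)]
4. A_y = 7  [A = 2·M−B = 2·(14, 25/2)−(10, 18)]
   so A = (18, 7)

A = (18, 7)
B = (10, 18)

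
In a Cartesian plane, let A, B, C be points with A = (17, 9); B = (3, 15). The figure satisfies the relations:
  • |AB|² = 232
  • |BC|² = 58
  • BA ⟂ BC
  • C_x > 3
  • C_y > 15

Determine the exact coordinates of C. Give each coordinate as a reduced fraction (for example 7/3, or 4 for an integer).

1. C_x = 6  [[BA ⟂ BC ⇒ 14x-6y+48=0] ∩ [|C−(3, 15)|²=58]]
2. C_y = 22  [[BA ⟂ BC ⇒ 14x-6y+48=0] ∩ [|C−(3, 15)|²=58]]
   so C = (6, 22)

C = (6, 22)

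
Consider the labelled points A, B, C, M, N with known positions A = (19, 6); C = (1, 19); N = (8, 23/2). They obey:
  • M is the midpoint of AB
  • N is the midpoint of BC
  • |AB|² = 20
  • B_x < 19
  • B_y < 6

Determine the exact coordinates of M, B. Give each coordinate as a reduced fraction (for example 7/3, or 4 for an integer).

1. B_x = 15  [B = 2·N−C = 2·(8, 23/2)−(1, 19)]
2. B_y = 4  [B = 2·N−C = 2·(8, 23/2)−(1, 19)]
   so B = (15, 4)
3. M_x = 17  [2·M = A+B = (19, 6)+(15, 4)]
4. M_y = 5  [2·M = A+B = (19, 6)+(15, 4)]
   so M = (17, 5)

M = (17, 5)
B = (15, 4)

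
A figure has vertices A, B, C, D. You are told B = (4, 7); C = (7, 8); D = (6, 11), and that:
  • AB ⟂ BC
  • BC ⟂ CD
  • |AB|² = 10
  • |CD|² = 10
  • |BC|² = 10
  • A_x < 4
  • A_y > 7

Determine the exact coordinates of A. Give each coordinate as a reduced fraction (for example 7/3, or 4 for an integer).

A = (3, 10)

1. A_x = 3  [[AB ⟂ BC ⇒ -3x-1y+19=0] ∩ [|A−(4, 7)|²=10]]
2. A_y = 10  [[AB ⟂ BC ⇒ -3x-1y+19=0] ∩ [|A−(4, 7)|²=10]]
   so A = (3, 10)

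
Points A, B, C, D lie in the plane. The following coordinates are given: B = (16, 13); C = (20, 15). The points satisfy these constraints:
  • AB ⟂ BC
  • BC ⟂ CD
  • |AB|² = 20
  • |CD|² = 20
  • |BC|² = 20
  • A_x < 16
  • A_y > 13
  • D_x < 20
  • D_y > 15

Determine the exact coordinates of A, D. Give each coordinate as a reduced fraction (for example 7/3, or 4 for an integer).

1. A_x = 14  [[AB ⟂ BC ⇒ -4x-2y+90=0] ∩ [|A−(16, 13)|²=20]]
2. A_y = 17  [[AB ⟂ BC ⇒ -4x-2y+90=0] ∩ [|A−(16, 13)|²=20]]
   so A = (14, 17)
3. D_x = 18  [[BC ⟂ CD ⇒ 4x+2y-110=0] ∩ [|D−(20, 15)|²=20]]
4. D_y = 19  [[BC ⟂ CD ⇒ 4x+2y-110=0] ∩ [|D−(20, 15)|²=20]]
   so D = (18, 19)

A = (14, 17)
D = (18, 19)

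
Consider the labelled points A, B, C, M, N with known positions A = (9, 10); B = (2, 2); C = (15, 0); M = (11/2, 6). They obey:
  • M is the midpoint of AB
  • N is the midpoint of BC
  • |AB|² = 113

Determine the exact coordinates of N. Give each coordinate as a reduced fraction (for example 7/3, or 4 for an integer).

N = (17/2, 1)

1. N_x = 17/2  [2·N = B+C = (2, 2)+(15, 0)]
2. N_y = 1  [2·N = B+C = (2, 2)+(15, 0)]
   so N = (17/2, 1)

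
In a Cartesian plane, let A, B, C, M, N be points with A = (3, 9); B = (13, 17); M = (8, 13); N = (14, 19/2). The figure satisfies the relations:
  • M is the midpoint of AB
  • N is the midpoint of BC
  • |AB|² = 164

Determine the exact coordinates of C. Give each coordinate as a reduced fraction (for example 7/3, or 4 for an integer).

C = (15, 2)

1. C_x = 15  [C = 2·N−B = 2·(14, 19/2)−(13, 17)]
2. C_y = 2  [C = 2·N−B = 2·(14, 19/2)−(13, 17)]
   so C = (15, 2)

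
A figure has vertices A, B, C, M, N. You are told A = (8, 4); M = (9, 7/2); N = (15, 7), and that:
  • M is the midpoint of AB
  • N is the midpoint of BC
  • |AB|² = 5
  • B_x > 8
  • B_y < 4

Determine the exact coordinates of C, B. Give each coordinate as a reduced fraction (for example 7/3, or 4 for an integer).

C = (20, 11)
B = (10, 3)

1. B_x = 10  [B = 2·M−A = 2·(9, 7/2)−(8, 4)]
2. B_y = 3  [B = 2·M−A = 2·(9, 7/2)−(8, 4)]
   so B = (10, 3)
3. C_x = 20  [C = 2·N−B = 2·(15, 7)−(10, 3)]
4. C_y = 11  [C = 2·N−B = 2·(15, 7)−(10, 3)]
   so C = (20, 11)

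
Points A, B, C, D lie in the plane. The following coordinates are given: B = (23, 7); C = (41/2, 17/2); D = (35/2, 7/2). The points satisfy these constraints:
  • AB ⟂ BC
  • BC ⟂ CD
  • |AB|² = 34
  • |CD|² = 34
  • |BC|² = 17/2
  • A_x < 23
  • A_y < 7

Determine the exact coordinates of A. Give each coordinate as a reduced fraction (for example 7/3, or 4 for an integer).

A = (20, 2)

1. A_x = 20  [[AB ⟂ BC ⇒ 5/2x-3/2y-47=0] ∩ [|A−(23, 7)|²=34]]
2. A_y = 2  [[AB ⟂ BC ⇒ 5/2x-3/2y-47=0] ∩ [|A−(23, 7)|²=34]]
   so A = (20, 2)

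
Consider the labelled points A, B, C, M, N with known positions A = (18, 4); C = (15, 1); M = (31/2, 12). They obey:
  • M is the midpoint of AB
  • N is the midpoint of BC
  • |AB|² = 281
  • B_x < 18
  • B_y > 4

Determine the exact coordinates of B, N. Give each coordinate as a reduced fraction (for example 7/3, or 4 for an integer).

1. B_x = 13  [B = 2·M−A = 2·(31/2, 12)−(18, 4)]
2. B_y = 20  [B = 2·M−A = 2·(31/2, 12)−(18, 4)]
   so B = (13, 20)
3. N_x = 14  [2·N = B+C = (13, 20)+(15, 1)]
4. N_y = 21/2  [2·N = B+C = (13, 20)+(15, 1)]
   so N = (14, 21/2)

B = (13, 20)
N = (14, 21/2)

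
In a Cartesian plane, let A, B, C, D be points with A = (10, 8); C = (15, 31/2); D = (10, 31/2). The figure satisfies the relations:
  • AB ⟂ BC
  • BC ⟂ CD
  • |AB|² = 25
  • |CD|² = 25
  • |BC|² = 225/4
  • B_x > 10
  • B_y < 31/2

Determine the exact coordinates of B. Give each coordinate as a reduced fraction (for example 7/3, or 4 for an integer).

1. B_x = 15  [[BC ⟂ CD ⇒ 5x-75=0] ∩ [|B−(10, 8)|²=25]]
2. B_y = 8  [[BC ⟂ CD ⇒ 5x-75=0] ∩ [|B−(10, 8)|²=25]]
   so B = (15, 8)

B = (15, 8)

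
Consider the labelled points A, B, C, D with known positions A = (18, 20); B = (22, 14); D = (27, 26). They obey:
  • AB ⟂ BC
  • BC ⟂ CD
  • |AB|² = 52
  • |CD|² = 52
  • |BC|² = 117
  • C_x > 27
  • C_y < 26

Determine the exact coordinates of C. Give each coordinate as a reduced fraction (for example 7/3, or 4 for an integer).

C = (31, 20)

1. C_x = 31  [[AB ⟂ BC ⇒ 4x-6y-4=0] ∩ [|C−(27, 26)|²=52]]
2. C_y = 20  [[AB ⟂ BC ⇒ 4x-6y-4=0] ∩ [|C−(27, 26)|²=52]]
   so C = (31, 20)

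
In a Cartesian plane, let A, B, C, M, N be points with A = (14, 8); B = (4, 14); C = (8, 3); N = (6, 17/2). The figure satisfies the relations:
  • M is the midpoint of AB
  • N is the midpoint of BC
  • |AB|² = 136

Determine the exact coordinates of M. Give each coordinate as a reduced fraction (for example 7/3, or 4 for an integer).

M = (9, 11)

1. M_x = 9  [2·M = A+B = (14, 8)+(4, 14)]
2. M_y = 11  [2·M = A+B = (14, 8)+(4, 14)]
   so M = (9, 11)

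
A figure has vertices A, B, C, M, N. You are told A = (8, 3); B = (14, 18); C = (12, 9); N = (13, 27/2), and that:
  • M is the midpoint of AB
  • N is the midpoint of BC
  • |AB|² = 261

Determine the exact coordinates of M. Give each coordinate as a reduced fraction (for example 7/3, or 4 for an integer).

1. M_x = 11  [2·M = A+B = (8, 3)+(14, 18)]
2. M_y = 21/2  [2·M = A+B = (8, 3)+(14, 18)]
   so M = (11, 21/2)

M = (11, 21/2)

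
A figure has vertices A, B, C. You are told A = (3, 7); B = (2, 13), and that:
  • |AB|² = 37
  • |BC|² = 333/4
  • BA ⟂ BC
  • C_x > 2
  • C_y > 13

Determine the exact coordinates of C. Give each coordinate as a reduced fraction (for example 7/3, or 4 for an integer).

C = (11, 29/2)

1. C_x = 11  [[BA ⟂ BC ⇒ 1x-6y+76=0] ∩ [|C−(2, 13)|²=333/4]]
2. C_y = 29/2  [[BA ⟂ BC ⇒ 1x-6y+76=0] ∩ [|C−(2, 13)|²=333/4]]
   so C = (11, 29/2)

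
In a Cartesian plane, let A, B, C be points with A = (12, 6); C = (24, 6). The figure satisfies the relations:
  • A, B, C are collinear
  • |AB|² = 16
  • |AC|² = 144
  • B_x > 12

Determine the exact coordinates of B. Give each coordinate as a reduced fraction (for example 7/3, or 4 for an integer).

1. B_x = 16  [[A, B, C are collinear ⇒ -12y+72=0] ∩ [|B−(12, 6)|²=16]]
2. B_y = 6  [[A, B, C are collinear ⇒ -12y+72=0] ∩ [|B−(12, 6)|²=16]]
   so B = (16, 6)

B = (16, 6)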